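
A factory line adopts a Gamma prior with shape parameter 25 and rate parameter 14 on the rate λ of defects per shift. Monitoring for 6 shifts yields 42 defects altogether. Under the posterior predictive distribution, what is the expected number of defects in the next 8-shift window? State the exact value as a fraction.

134/5

Total count 42 over total exposure 6 shifts.
Posterior: α' = 25 + 42 = 67, β' = 14 + 6 = 20.
Predictive mean over an 8-shift window = T·E[λ|data] = 8·67/20 = 134/5.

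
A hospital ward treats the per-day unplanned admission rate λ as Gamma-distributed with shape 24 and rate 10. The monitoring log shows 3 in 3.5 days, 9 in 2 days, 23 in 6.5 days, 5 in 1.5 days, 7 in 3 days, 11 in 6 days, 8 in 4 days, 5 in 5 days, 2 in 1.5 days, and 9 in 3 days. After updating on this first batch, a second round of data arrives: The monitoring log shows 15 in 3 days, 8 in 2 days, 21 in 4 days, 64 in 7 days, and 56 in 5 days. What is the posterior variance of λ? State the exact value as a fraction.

270/4489

Total count: 3 + 9 + 23 + 5 + 7 + 11 + 8 + 5 + 2 + 9 = 82.
Total exposure: 3.5 + 2 + 6.5 + 1.5 + 3 + 6 + 4 + 5 + 1.5 + 3 = 36 days.
After the first batch: Gamma(24 + 82, 10 + 36) = Gamma(106, 46).
Total count: 15 + 8 + 21 + 64 + 56 = 164.
Total exposure: 3 + 2 + 4 + 7 + 5 = 21 days.
After the second batch: Gamma(106 + 164, 46 + 21) = Gamma(270, 67).
Posterior variance = α'/β'² = 270/4489.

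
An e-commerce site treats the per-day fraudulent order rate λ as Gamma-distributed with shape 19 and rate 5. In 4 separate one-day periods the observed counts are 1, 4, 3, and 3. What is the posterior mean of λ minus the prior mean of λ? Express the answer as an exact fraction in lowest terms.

Total count: 1 + 4 + 3 + 3 = 11.
Total exposure: 4 days.
By Gamma–Poisson conjugacy, the posterior is Gamma(α + Σx, β + Σt) = Gamma(19 + 11, 5 + 4) = Gamma(30, 9).
Posterior mean = 30/9 = 10/3; prior mean = 19/5 = 19/5. Difference = 10/3 − 19/5 = -7/15.

-7/15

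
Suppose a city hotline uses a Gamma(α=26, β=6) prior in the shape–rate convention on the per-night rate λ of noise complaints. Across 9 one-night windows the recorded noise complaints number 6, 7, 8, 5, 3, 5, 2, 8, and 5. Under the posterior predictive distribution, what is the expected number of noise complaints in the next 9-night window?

Total count: 6 + 7 + 8 + 5 + 3 + 5 + 2 + 8 + 5 = 49.
Total exposure: 9 nights.
Conjugate update: add total count to the shape and total exposure to the rate, giving Gamma(75, 15).
Predictive mean over a 9-night window = T·E[λ|data] = 9·75/15 = 45.

45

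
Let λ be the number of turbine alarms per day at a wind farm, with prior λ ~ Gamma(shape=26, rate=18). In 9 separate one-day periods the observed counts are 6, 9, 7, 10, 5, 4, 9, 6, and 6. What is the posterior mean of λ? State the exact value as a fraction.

Total count: 6 + 9 + 7 + 10 + 5 + 4 + 9 + 6 + 6 = 62.
Total exposure: 9 days.
Posterior: α' = 26 + 62 = 88, β' = 18 + 9 = 27.
Posterior mean = α'/β' = 88/27.

88/27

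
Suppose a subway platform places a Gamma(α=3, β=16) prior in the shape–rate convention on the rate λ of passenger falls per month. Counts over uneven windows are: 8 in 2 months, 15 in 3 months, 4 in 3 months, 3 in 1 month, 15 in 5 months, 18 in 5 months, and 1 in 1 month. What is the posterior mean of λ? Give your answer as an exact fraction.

Total count: 8 + 15 + 4 + 3 + 15 + 18 + 1 = 64.
Total exposure: 2 + 3 + 3 + 1 + 5 + 5 + 1 = 20 months.
By Gamma–Poisson conjugacy, the posterior is Gamma(α + Σx, β + Σt) = Gamma(3 + 64, 16 + 20) = Gamma(67, 36).
Posterior mean = α'/β' = 67/36.

67/36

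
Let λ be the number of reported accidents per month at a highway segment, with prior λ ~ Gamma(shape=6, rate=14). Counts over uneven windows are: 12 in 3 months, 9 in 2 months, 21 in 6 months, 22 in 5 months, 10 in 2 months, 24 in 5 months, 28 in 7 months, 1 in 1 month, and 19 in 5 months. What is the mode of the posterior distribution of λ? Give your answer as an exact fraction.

151/50

Total count: 12 + 9 + 21 + 22 + 10 + 24 + 28 + 1 + 19 = 146.
Total exposure: 3 + 2 + 6 + 5 + 2 + 5 + 7 + 1 + 5 = 36 months.
By Gamma–Poisson conjugacy, the posterior is Gamma(α + Σx, β + Σt) = Gamma(6 + 146, 14 + 36) = Gamma(152, 50).
Posterior mode = (α'−1)/β' = 151/50.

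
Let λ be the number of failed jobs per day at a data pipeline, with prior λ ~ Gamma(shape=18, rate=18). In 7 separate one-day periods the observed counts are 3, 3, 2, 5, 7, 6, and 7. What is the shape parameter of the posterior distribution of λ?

51

Total count: 3 + 3 + 2 + 5 + 7 + 6 + 7 = 33.
Total exposure: 7 days.
Posterior: α' = 18 + 33 = 51, β' = 18 + 7 = 25.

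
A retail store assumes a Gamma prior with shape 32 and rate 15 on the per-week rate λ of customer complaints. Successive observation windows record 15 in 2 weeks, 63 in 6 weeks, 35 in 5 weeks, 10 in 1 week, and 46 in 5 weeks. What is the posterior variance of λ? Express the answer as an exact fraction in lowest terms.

Total count: 15 + 63 + 35 + 10 + 46 = 169.
Total exposure: 2 + 6 + 5 + 1 + 5 = 19 weeks.
Posterior: α' = 32 + 169 = 201, β' = 15 + 19 = 34.
Posterior variance = α'/β'² = 201/1156.

201/1156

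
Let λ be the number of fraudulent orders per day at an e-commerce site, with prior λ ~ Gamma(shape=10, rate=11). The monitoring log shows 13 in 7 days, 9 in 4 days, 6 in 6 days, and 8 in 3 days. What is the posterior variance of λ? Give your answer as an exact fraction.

Total count: 13 + 9 + 6 + 8 = 36.
Total exposure: 7 + 4 + 6 + 3 = 20 days.
The Gamma prior is conjugate for the Poisson rate, so λ | data ~ Gamma(10+36, 11+20) = Gamma(46, 31).
Posterior variance = α'/β'² = 46/961.

46/961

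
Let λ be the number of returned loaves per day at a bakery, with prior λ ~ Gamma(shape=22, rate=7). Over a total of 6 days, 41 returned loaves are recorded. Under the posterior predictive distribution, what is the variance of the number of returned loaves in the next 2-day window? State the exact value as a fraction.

1890/169

Total count 41 over total exposure 6 days.
The Gamma prior is conjugate for the Poisson rate, so λ | data ~ Gamma(22+41, 7+6) = Gamma(63, 13).
The posterior predictive for a window of length T is Negative Binomial with variance T·α'·(β'+T)/β'² = 2·63·15/169 = 1890/169.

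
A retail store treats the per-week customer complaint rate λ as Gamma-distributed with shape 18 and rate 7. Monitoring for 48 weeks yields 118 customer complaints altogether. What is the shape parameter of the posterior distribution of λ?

Total count 118 over total exposure 48 weeks.
By Gamma–Poisson conjugacy, the posterior is Gamma(α + Σx, β + Σt) = Gamma(18 + 118, 7 + 48) = Gamma(136, 55).

136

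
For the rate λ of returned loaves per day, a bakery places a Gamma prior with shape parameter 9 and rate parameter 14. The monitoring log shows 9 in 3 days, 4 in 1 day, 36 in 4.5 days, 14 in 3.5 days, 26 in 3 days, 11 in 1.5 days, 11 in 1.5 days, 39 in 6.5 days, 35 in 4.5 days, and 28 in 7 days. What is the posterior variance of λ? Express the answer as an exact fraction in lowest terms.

111/1250

Total count: 9 + 4 + 36 + 14 + 26 + 11 + 11 + 39 + 35 + 28 = 213.
Total exposure: 3 + 1 + 4.5 + 3.5 + 3 + 1.5 + 1.5 + 6.5 + 4.5 + 7 = 36 days.
The Gamma prior is conjugate for the Poisson rate, so λ | data ~ Gamma(9+213, 14+36) = Gamma(222, 50).
Posterior variance = α'/β'² = 222/2500 = 111/1250.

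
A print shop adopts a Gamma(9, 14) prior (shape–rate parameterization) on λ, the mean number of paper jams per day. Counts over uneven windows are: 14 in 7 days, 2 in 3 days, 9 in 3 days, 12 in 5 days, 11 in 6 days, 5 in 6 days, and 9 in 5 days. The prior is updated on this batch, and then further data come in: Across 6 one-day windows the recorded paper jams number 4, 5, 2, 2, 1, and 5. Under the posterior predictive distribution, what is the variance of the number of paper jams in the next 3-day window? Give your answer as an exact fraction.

3132/605

Total count: 14 + 2 + 9 + 12 + 11 + 5 + 9 = 62.
Total exposure: 7 + 3 + 3 + 5 + 6 + 6 + 5 = 35 days.
After the first batch: Gamma(9 + 62, 14 + 35) = Gamma(71, 49).
Total count: 4 + 5 + 2 + 2 + 1 + 5 = 19.
Total exposure: 6 days.
After the second batch: Gamma(71 + 19, 49 + 6) = Gamma(90, 55).
The posterior predictive for a window of length T is Negative Binomial with variance T·α'·(β'+T)/β'² = 3·90·58/3025 = 3132/605.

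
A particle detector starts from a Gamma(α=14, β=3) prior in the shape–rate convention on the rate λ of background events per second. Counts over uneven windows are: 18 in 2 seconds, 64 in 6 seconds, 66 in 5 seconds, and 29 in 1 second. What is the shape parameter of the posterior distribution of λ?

Total count: 18 + 64 + 66 + 29 = 177.
Total exposure: 2 + 6 + 5 + 1 = 14 seconds.
Gamma(α, β) with Poisson data over total exposure Σt gives posterior Gamma(α+Σx, β+Σt) = Gamma(191, 17).

191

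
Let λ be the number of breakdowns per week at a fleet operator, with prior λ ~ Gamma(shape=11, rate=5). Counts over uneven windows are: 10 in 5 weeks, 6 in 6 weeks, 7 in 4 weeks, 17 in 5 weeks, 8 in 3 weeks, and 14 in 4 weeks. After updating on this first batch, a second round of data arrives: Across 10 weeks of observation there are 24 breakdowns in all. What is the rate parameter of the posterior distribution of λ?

Total count: 10 + 6 + 7 + 17 + 8 + 14 = 62.
Total exposure: 5 + 6 + 4 + 5 + 3 + 4 = 27 weeks.
After the first batch: Gamma(11 + 62, 5 + 27) = Gamma(73, 32).
Total count 24 over total exposure 10 weeks.
After the second batch: Gamma(73 + 24, 32 + 10) = Gamma(97, 42).

42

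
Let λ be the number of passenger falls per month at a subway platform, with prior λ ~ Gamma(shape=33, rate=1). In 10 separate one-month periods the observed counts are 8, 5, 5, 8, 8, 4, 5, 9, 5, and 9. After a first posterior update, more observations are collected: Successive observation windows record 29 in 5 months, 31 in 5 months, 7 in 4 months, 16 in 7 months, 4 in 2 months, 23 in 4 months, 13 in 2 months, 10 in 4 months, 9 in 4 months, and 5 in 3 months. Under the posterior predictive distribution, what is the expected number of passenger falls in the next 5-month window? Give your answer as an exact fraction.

Total count: 8 + 5 + 5 + 8 + 8 + 4 + 5 + 9 + 5 + 9 = 66.
Total exposure: 10 months.
After the first batch: Gamma(33 + 66, 1 + 10) = Gamma(99, 11).
Total count: 29 + 31 + 7 + 16 + 4 + 23 + 13 + 10 + 9 + 5 = 147.
Total exposure: 5 + 5 + 4 + 7 + 2 + 4 + 2 + 4 + 4 + 3 = 40 months.
After the second batch: Gamma(99 + 147, 11 + 40) = Gamma(246, 51).
Predictive mean over a 5-month window = T·E[λ|data] = 5·246/51 = 410/17.

410/17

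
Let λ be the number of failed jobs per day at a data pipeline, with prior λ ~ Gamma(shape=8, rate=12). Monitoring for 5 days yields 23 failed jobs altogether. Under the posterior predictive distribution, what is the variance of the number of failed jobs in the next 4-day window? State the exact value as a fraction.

2604/289

Total count 23 over total exposure 5 days.
Gamma(α, β) with Poisson data over total exposure Σt gives posterior Gamma(α+Σx, β+Σt) = Gamma(31, 17).
The posterior predictive for a window of length T is Negative Binomial with variance T·α'·(β'+T)/β'² = 4·31·21/289 = 2604/289.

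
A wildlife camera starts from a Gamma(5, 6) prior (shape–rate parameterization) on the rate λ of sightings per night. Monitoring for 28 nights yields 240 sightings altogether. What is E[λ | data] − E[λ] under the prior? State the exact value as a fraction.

325/51

Total count 240 over total exposure 28 nights.
Gamma(α, β) with Poisson data over total exposure Σt gives posterior Gamma(α+Σx, β+Σt) = Gamma(245, 34).
Posterior mean = 245/34 = 245/34; prior mean = 5/6 = 5/6. Difference = 245/34 − 5/6 = 325/51.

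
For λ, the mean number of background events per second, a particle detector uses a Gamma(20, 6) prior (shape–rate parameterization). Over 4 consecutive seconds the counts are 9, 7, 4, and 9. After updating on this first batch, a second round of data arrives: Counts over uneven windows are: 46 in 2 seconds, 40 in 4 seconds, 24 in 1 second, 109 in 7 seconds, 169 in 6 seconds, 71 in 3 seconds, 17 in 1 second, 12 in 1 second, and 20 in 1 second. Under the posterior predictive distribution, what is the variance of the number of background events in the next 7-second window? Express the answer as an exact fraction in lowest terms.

Total count: 9 + 7 + 4 + 9 = 29.
Total exposure: 4 seconds.
After the first batch: Gamma(20 + 29, 6 + 4) = Gamma(49, 10).
Total count: 46 + 40 + 24 + 109 + 169 + 71 + 17 + 12 + 20 = 508.
Total exposure: 2 + 4 + 1 + 7 + 6 + 3 + 1 + 1 + 1 = 26 seconds.
After the second batch: Gamma(49 + 508, 10 + 26) = Gamma(557, 36).
The posterior predictive for a window of length T is Negative Binomial with variance T·α'·(β'+T)/β'² = 7·557·43/1296 = 167657/1296.

167657/1296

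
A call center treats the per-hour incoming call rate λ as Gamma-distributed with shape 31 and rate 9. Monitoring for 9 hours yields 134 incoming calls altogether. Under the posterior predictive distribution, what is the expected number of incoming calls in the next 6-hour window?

Total count 134 over total exposure 9 hours.
By Gamma–Poisson conjugacy, the posterior is Gamma(α + Σx, β + Σt) = Gamma(31 + 134, 9 + 9) = Gamma(165, 18).
Predictive mean over a 6-hour window = T·E[λ|data] = 6·165/18 = 55.

55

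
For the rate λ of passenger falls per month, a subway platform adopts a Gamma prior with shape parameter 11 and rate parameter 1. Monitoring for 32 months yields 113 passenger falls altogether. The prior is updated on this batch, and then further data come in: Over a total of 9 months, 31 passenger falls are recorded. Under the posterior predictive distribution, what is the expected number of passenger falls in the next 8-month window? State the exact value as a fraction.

Total count 113 over total exposure 32 months.
After the first batch: Gamma(11 + 113, 1 + 32) = Gamma(124, 33).
Total count 31 over total exposure 9 months.
After the second batch: Gamma(124 + 31, 33 + 9) = Gamma(155, 42).
Predictive mean over an 8-month window = T·E[λ|data] = 8·155/42 = 620/21.

620/21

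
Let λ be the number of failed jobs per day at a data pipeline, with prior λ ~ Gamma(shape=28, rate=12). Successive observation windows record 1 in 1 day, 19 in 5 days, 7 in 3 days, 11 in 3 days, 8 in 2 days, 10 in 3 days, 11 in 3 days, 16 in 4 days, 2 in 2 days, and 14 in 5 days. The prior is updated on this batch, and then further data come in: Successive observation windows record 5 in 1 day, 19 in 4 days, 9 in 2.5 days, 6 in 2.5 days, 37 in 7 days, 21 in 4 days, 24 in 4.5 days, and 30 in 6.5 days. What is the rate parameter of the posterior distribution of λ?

Total count: 1 + 19 + 7 + 11 + 8 + 10 + 11 + 16 + 2 + 14 = 99.
Total exposure: 1 + 5 + 3 + 3 + 2 + 3 + 3 + 4 + 2 + 5 = 31 days.
After the first batch: Gamma(28 + 99, 12 + 31) = Gamma(127, 43).
Total count: 5 + 19 + 9 + 6 + 37 + 21 + 24 + 30 = 151.
Total exposure: 1 + 4 + 2.5 + 2.5 + 7 + 4 + 4.5 + 6.5 = 32 days.
After the second batch: Gamma(127 + 151, 43 + 32) = Gamma(278, 75).

75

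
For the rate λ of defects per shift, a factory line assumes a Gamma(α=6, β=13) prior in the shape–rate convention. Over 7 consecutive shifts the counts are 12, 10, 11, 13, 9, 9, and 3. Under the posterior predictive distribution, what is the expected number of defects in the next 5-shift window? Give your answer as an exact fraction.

73/4

Total count: 12 + 10 + 11 + 13 + 9 + 9 + 3 = 67.
Total exposure: 7 shifts.
Gamma(α, β) with Poisson data over total exposure Σt gives posterior Gamma(α+Σx, β+Σt) = Gamma(73, 20).
Predictive mean over a 5-shift window = T·E[λ|data] = 5·73/20 = 73/4.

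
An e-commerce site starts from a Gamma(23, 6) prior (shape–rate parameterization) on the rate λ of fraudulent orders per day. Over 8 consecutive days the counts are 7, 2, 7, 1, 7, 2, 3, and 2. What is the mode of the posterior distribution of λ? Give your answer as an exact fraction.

Total count: 7 + 2 + 7 + 1 + 7 + 2 + 3 + 2 = 31.
Total exposure: 8 days.
Gamma(α, β) with Poisson data over total exposure Σt gives posterior Gamma(α+Σx, β+Σt) = Gamma(54, 14).
Posterior mode = (α'−1)/β' = 53/14.

53/14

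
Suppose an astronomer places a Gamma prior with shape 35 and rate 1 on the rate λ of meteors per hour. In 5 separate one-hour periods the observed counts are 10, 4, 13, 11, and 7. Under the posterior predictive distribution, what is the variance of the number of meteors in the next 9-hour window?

300

Total count: 10 + 4 + 13 + 11 + 7 = 45.
Total exposure: 5 hours.
The Gamma prior is conjugate for the Poisson rate, so λ | data ~ Gamma(35+45, 1+5) = Gamma(80, 6).
The posterior predictive for a window of length T is Negative Binomial with variance T·α'·(β'+T)/β'² = 9·80·15/36 = 300.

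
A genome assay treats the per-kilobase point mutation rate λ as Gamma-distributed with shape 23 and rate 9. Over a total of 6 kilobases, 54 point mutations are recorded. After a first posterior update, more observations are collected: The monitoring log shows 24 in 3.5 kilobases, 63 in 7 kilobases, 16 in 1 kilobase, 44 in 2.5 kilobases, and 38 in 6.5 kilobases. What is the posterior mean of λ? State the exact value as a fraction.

Total count 54 over total exposure 6 kilobases.
After the first batch: Gamma(23 + 54, 9 + 6) = Gamma(77, 15).
Total count: 24 + 63 + 16 + 44 + 38 = 185.
Total exposure: 3.5 + 7 + 1 + 2.5 + 6.5 = 20.5 kilobases.
After the second batch: Gamma(77 + 185, 15 + 20.5) = Gamma(262, 71/2).
Posterior mean = α'/β' = 262/(71/2) = 524/71.

524/71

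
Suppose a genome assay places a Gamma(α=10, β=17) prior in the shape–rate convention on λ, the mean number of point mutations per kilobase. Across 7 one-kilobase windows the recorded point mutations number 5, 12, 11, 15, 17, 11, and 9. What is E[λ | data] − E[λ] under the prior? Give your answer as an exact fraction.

Total count: 5 + 12 + 11 + 15 + 17 + 11 + 9 = 80.
Total exposure: 7 kilobases.
The Gamma prior is conjugate for the Poisson rate, so λ | data ~ Gamma(10+80, 17+7) = Gamma(90, 24).
Posterior mean = 90/24 = 15/4; prior mean = 10/17 = 10/17. Difference = 15/4 − 10/17 = 215/68.

215/68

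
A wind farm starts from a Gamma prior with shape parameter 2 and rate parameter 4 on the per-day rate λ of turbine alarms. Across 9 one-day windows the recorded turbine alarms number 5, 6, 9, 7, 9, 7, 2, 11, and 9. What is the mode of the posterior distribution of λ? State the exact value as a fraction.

Total count: 5 + 6 + 9 + 7 + 9 + 7 + 2 + 11 + 9 = 65.
Total exposure: 9 days.
Conjugate update: add total count to the shape and total exposure to the rate, giving Gamma(67, 13).
Posterior mode = (α'−1)/β' = 66/13.

66/13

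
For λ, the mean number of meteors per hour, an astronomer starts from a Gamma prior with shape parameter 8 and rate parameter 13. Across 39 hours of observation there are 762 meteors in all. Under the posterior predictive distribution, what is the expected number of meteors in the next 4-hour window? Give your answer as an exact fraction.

770/13

Total count 762 over total exposure 39 hours.
Conjugate update: add total count to the shape and total exposure to the rate, giving Gamma(770, 52).
Predictive mean over a 4-hour window = T·E[λ|data] = 4·770/52 = 770/13.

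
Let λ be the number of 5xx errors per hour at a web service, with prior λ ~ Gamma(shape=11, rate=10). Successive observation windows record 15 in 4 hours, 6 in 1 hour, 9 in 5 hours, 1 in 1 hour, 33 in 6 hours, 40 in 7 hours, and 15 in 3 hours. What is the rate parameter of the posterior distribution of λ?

Total count: 15 + 6 + 9 + 1 + 33 + 40 + 15 = 119.
Total exposure: 4 + 1 + 5 + 1 + 6 + 7 + 3 = 27 hours.
Conjugate update: add total count to the shape and total exposure to the rate, giving Gamma(130, 37).

37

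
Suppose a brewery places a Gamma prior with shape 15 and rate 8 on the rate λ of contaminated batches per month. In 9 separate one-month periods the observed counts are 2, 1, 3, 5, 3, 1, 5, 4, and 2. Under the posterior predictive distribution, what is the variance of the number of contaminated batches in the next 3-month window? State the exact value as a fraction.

2460/289

Total count: 2 + 1 + 3 + 5 + 3 + 1 + 5 + 4 + 2 = 26.
Total exposure: 9 months.
Posterior: α' = 15 + 26 = 41, β' = 8 + 9 = 17.
The posterior predictive for a window of length T is Negative Binomial with variance T·α'·(β'+T)/β'² = 3·41·20/289 = 2460/289.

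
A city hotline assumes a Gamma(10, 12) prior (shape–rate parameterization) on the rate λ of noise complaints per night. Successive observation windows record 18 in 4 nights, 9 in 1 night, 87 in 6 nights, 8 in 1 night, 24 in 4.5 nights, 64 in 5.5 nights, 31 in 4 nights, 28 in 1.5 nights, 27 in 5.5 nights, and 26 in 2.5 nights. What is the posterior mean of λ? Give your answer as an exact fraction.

Total count: 18 + 9 + 87 + 8 + 24 + 64 + 31 + 28 + 27 + 26 = 322.
Total exposure: 4 + 1 + 6 + 1 + 4.5 + 5.5 + 4 + 1.5 + 5.5 + 2.5 = 35.5 nights.
Conjugate update: add total count to the shape and total exposure to the rate, giving Gamma(332, 95/2).
Posterior mean = α'/β' = 332/(95/2) = 664/95.

664/95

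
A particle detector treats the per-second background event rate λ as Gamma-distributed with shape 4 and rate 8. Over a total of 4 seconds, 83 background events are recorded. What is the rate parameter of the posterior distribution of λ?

12

Total count 83 over total exposure 4 seconds.
Posterior: α' = 4 + 83 = 87, β' = 8 + 4 = 12.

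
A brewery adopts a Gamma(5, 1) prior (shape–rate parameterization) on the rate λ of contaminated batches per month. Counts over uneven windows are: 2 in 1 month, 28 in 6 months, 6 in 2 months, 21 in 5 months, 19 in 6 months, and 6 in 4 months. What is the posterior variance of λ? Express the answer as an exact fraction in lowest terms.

87/625

Total count: 2 + 28 + 6 + 21 + 19 + 6 = 82.
Total exposure: 1 + 6 + 2 + 5 + 6 + 4 = 24 months.
By Gamma–Poisson conjugacy, the posterior is Gamma(α + Σx, β + Σt) = Gamma(5 + 82, 1 + 24) = Gamma(87, 25).
Posterior variance = α'/β'² = 87/625.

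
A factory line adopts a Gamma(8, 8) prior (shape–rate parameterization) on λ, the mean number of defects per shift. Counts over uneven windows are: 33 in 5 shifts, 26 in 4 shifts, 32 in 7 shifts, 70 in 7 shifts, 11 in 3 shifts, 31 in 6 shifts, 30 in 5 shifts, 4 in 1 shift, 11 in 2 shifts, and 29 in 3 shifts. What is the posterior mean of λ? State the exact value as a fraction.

95/17

Total count: 33 + 26 + 32 + 70 + 11 + 31 + 30 + 4 + 11 + 29 = 277.
Total exposure: 5 + 4 + 7 + 7 + 3 + 6 + 5 + 1 + 2 + 3 = 43 shifts.
The Gamma prior is conjugate for the Poisson rate, so λ | data ~ Gamma(8+277, 8+43) = Gamma(285, 51).
Posterior mean = α'/β' = 285/51 = 95/17.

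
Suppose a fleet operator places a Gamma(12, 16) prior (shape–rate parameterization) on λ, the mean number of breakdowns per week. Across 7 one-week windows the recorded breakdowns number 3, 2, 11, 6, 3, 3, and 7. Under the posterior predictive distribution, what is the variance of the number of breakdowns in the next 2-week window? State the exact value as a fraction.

Total count: 3 + 2 + 11 + 6 + 3 + 3 + 7 = 35.
Total exposure: 7 weeks.
Conjugate update: add total count to the shape and total exposure to the rate, giving Gamma(47, 23).
The posterior predictive for a window of length T is Negative Binomial with variance T·α'·(β'+T)/β'² = 2·47·25/529 = 2350/529.

2350/529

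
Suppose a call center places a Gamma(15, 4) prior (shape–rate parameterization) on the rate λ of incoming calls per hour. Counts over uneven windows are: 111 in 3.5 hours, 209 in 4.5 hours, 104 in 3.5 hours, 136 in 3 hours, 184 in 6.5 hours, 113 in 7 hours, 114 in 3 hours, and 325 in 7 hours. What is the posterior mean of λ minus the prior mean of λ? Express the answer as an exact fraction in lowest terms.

Total count: 111 + 209 + 104 + 136 + 184 + 113 + 114 + 325 = 1296.
Total exposure: 3.5 + 4.5 + 3.5 + 3 + 6.5 + 7 + 3 + 7 = 38 hours.
The Gamma prior is conjugate for the Poisson rate, so λ | data ~ Gamma(15+1296, 4+38) = Gamma(1311, 42).
Posterior mean = 1311/42 = 437/14; prior mean = 15/4 = 15/4. Difference = 437/14 − 15/4 = 769/28.

769/28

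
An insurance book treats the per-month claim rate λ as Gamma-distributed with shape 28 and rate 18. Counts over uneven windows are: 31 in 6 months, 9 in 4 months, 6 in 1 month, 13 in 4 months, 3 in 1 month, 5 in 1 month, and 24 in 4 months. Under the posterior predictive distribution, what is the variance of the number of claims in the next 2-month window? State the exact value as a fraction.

Total count: 31 + 9 + 6 + 13 + 3 + 5 + 24 = 91.
Total exposure: 6 + 4 + 1 + 4 + 1 + 1 + 4 = 21 months.
Posterior: α' = 28 + 91 = 119, β' = 18 + 21 = 39.
The posterior predictive for a window of length T is Negative Binomial with variance T·α'·(β'+T)/β'² = 2·119·41/1521 = 9758/1521.

9758/1521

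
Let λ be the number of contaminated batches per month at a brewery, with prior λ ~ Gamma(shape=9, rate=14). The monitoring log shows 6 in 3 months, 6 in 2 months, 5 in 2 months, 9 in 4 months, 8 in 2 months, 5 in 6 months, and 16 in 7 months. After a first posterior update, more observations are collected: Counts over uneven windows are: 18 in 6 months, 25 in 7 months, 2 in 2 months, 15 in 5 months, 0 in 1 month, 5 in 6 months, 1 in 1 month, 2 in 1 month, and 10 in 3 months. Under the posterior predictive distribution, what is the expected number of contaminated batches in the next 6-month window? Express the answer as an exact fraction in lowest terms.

Total count: 6 + 6 + 5 + 9 + 8 + 5 + 16 = 55.
Total exposure: 3 + 2 + 2 + 4 + 2 + 6 + 7 = 26 months.
After the first batch: Gamma(9 + 55, 14 + 26) = Gamma(64, 40).
Total count: 18 + 25 + 2 + 15 + 0 + 5 + 1 + 2 + 10 = 78.
Total exposure: 6 + 7 + 2 + 5 + 1 + 6 + 1 + 1 + 3 = 32 months.
After the second batch: Gamma(64 + 78, 40 + 32) = Gamma(142, 72).
Predictive mean over a 6-month window = T·E[λ|data] = 6·142/72 = 71/6.

71/6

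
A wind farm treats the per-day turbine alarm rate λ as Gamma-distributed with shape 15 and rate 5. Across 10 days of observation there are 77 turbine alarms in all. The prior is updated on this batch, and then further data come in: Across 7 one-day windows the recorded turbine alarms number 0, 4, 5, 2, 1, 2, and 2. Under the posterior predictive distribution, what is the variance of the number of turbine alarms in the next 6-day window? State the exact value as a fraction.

Total count 77 over total exposure 10 days.
After the first batch: Gamma(15 + 77, 5 + 10) = Gamma(92, 15).
Total count: 0 + 4 + 5 + 2 + 1 + 2 + 2 = 16.
Total exposure: 7 days.
After the second batch: Gamma(92 + 16, 15 + 7) = Gamma(108, 22).
The posterior predictive for a window of length T is Negative Binomial with variance T·α'·(β'+T)/β'² = 6·108·28/484 = 4536/121.

4536/121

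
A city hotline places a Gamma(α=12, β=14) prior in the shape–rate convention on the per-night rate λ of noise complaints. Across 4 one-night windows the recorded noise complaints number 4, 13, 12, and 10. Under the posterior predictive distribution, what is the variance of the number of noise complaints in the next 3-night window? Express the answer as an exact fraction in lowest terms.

Total count: 4 + 13 + 12 + 10 = 39.
Total exposure: 4 nights.
By Gamma–Poisson conjugacy, the posterior is Gamma(α + Σx, β + Σt) = Gamma(12 + 39, 14 + 4) = Gamma(51, 18).
The posterior predictive for a window of length T is Negative Binomial with variance T·α'·(β'+T)/β'² = 3·51·21/324 = 119/12.

119/12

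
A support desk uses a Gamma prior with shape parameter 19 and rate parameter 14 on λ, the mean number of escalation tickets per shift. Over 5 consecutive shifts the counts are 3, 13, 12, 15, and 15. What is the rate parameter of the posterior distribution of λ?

19

Total count: 3 + 13 + 12 + 15 + 15 = 58.
Total exposure: 5 shifts.
Gamma(α, β) with Poisson data over total exposure Σt gives posterior Gamma(α+Σx, β+Σt) = Gamma(77, 19).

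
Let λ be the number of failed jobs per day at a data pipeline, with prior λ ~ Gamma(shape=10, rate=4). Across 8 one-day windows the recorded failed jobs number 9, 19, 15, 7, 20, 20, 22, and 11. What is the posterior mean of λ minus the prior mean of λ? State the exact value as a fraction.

103/12

Total count: 9 + 19 + 15 + 7 + 20 + 20 + 22 + 11 = 123.
Total exposure: 8 days.
Gamma(α, β) with Poisson data over total exposure Σt gives posterior Gamma(α+Σx, β+Σt) = Gamma(133, 12).
Posterior mean = 133/12 = 133/12; prior mean = 10/4 = 5/2. Difference = 133/12 − 5/2 = 103/12.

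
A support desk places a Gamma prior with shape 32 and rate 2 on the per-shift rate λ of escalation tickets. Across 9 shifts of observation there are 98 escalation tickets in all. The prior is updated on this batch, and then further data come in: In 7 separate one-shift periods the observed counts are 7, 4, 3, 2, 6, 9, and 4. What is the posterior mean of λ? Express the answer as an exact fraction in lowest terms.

55/6

Total count 98 over total exposure 9 shifts.
After the first batch: Gamma(32 + 98, 2 + 9) = Gamma(130, 11).
Total count: 7 + 4 + 3 + 2 + 6 + 9 + 4 = 35.
Total exposure: 7 shifts.
After the second batch: Gamma(130 + 35, 11 + 7) = Gamma(165, 18).
Posterior mean = α'/β' = 165/18 = 55/6.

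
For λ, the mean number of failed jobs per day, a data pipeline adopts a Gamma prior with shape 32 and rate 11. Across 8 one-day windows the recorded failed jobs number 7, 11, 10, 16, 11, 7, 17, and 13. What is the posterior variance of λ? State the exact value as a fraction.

Total count: 7 + 11 + 10 + 16 + 11 + 7 + 17 + 13 = 92.
Total exposure: 8 days.
Posterior: α' = 32 + 92 = 124, β' = 11 + 8 = 19.
Posterior variance = α'/β'² = 124/361.

124/361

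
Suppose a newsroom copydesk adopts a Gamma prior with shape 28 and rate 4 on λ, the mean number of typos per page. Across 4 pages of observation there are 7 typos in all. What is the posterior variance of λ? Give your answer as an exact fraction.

Total count 7 over total exposure 4 pages.
Conjugate update: add total count to the shape and total exposure to the rate, giving Gamma(35, 8).
Posterior variance = α'/β'² = 35/64.

35/64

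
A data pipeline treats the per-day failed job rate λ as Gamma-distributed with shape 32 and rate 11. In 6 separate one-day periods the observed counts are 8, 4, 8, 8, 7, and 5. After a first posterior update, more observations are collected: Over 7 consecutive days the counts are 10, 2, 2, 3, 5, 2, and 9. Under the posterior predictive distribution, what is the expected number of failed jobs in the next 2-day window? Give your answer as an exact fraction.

Total count: 8 + 4 + 8 + 8 + 7 + 5 = 40.
Total exposure: 6 days.
After the first batch: Gamma(32 + 40, 11 + 6) = Gamma(72, 17).
Total count: 10 + 2 + 2 + 3 + 5 + 2 + 9 = 33.
Total exposure: 7 days.
After the second batch: Gamma(72 + 33, 17 + 7) = Gamma(105, 24).
Predictive mean over a 2-day window = T·E[λ|data] = 2·105/24 = 35/4.

35/4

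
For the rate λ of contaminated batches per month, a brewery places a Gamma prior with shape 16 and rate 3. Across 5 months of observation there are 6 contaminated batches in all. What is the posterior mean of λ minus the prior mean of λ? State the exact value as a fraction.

-31/12

Total count 6 over total exposure 5 months.
By Gamma–Poisson conjugacy, the posterior is Gamma(α + Σx, β + Σt) = Gamma(16 + 6, 3 + 5) = Gamma(22, 8).
Posterior mean = 22/8 = 11/4; prior mean = 16/3 = 16/3. Difference = 11/4 − 16/3 = -31/12.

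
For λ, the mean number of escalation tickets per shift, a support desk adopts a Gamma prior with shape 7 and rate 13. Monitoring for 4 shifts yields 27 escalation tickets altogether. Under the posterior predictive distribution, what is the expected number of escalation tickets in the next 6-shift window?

Total count 27 over total exposure 4 shifts.
The Gamma prior is conjugate for the Poisson rate, so λ | data ~ Gamma(7+27, 13+4) = Gamma(34, 17).
Predictive mean over a 6-shift window = T·E[λ|data] = 6·34/17 = 12.

12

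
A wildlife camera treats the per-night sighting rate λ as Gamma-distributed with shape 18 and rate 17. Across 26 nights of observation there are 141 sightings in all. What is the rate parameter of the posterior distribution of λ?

Total count 141 over total exposure 26 nights.
The Gamma prior is conjugate for the Poisson rate, so λ | data ~ Gamma(18+141, 17+26) = Gamma(159, 43).

43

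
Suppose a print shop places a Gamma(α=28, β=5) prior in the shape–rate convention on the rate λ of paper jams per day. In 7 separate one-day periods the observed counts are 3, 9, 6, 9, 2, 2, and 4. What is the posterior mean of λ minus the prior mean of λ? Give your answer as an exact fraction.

Total count: 3 + 9 + 6 + 9 + 2 + 2 + 4 = 35.
Total exposure: 7 days.
Gamma(α, β) with Poisson data over total exposure Σt gives posterior Gamma(α+Σx, β+Σt) = Gamma(63, 12).
Posterior mean = 63/12 = 21/4; prior mean = 28/5 = 28/5. Difference = 21/4 − 28/5 = -7/20.

-7/20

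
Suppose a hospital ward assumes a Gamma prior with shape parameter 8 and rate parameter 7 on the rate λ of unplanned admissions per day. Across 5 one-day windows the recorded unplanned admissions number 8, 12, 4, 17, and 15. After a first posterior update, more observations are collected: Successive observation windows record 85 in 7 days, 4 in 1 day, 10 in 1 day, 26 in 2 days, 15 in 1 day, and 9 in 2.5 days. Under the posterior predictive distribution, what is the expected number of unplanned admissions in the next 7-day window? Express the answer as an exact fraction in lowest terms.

Total count: 8 + 12 + 4 + 17 + 15 = 56.
Total exposure: 5 days.
After the first batch: Gamma(8 + 56, 7 + 5) = Gamma(64, 12).
Total count: 85 + 4 + 10 + 26 + 15 + 9 = 149.
Total exposure: 7 + 1 + 1 + 2 + 1 + 2.5 = 14.5 days.
After the second batch: Gamma(64 + 149, 12 + 14.5) = Gamma(213, 53/2).
Predictive mean over a 7-day window = T·E[λ|data] = 7·213/(53/2) = 2982/53.

2982/53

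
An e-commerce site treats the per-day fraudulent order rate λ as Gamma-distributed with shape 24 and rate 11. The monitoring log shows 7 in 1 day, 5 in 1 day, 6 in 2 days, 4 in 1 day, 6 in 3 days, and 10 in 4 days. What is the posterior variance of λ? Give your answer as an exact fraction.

Total count: 7 + 5 + 6 + 4 + 6 + 10 = 38.
Total exposure: 1 + 1 + 2 + 1 + 3 + 4 = 12 days.
By Gamma–Poisson conjugacy, the posterior is Gamma(α + Σx, β + Σt) = Gamma(24 + 38, 11 + 12) = Gamma(62, 23).
Posterior variance = α'/β'² = 62/529.

62/529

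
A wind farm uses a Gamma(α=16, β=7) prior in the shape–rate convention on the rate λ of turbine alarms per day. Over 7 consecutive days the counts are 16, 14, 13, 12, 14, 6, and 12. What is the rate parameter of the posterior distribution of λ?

14

Total count: 16 + 14 + 13 + 12 + 14 + 6 + 12 = 87.
Total exposure: 7 days.
Gamma(α, β) with Poisson data over total exposure Σt gives posterior Gamma(α+Σx, β+Σt) = Gamma(103, 14).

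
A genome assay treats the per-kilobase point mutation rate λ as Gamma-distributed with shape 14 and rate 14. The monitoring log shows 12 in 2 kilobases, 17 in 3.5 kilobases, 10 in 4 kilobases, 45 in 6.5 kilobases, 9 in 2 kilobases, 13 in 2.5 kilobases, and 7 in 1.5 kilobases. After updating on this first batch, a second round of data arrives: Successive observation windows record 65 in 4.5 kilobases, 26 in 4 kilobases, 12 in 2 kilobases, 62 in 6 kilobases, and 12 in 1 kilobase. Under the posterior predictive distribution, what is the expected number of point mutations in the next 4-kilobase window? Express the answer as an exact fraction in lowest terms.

2432/107

Total count: 12 + 17 + 10 + 45 + 9 + 13 + 7 = 113.
Total exposure: 2 + 3.5 + 4 + 6.5 + 2 + 2.5 + 1.5 = 22 kilobases.
After the first batch: Gamma(14 + 113, 14 + 22) = Gamma(127, 36).
Total count: 65 + 26 + 12 + 62 + 12 = 177.
Total exposure: 4.5 + 4 + 2 + 6 + 1 = 17.5 kilobases.
After the second batch: Gamma(127 + 177, 36 + 17.5) = Gamma(304, 107/2).
Predictive mean over a 4-kilobase window = T·E[λ|data] = 4·304/(107/2) = 2432/107.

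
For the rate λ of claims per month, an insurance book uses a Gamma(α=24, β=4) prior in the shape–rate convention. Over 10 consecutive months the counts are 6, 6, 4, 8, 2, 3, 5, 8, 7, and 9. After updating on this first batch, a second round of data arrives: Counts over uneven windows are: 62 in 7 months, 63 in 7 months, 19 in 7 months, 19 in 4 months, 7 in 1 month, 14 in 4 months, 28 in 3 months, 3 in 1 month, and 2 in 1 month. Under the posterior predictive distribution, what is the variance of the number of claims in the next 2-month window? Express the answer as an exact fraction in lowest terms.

Total count: 6 + 6 + 4 + 8 + 2 + 3 + 5 + 8 + 7 + 9 = 58.
Total exposure: 10 months.
After the first batch: Gamma(24 + 58, 4 + 10) = Gamma(82, 14).
Total count: 62 + 63 + 19 + 19 + 7 + 14 + 28 + 3 + 2 = 217.
Total exposure: 7 + 7 + 7 + 4 + 1 + 4 + 3 + 1 + 1 = 35 months.
After the second batch: Gamma(82 + 217, 14 + 35) = Gamma(299, 49).
The posterior predictive for a window of length T is Negative Binomial with variance T·α'·(β'+T)/β'² = 2·299·51/2401 = 30498/2401.

30498/2401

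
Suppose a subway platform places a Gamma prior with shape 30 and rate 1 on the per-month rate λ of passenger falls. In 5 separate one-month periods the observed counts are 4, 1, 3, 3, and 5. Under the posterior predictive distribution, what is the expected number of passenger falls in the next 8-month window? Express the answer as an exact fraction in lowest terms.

184/3

Total count: 4 + 1 + 3 + 3 + 5 = 16.
Total exposure: 5 months.
Conjugate update: add total count to the shape and total exposure to the rate, giving Gamma(46, 6).
Predictive mean over an 8-month window = T·E[λ|data] = 8·46/6 = 184/3.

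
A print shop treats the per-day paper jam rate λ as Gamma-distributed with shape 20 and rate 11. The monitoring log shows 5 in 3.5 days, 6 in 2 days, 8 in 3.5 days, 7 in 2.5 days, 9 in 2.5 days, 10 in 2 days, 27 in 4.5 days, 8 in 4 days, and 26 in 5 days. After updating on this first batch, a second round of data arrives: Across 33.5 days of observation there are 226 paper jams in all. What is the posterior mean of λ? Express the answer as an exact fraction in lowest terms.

176/37

Total count: 5 + 6 + 8 + 7 + 9 + 10 + 27 + 8 + 26 = 106.
Total exposure: 3.5 + 2 + 3.5 + 2.5 + 2.5 + 2 + 4.5 + 4 + 5 = 29.5 days.
After the first batch: Gamma(20 + 106, 11 + 29.5) = Gamma(126, 81/2).
Total count 226 over total exposure 33.5 days.
After the second batch: Gamma(126 + 226, 81/2 + 33.5) = Gamma(352, 74).
Posterior mean = α'/β' = 352/74 = 176/37.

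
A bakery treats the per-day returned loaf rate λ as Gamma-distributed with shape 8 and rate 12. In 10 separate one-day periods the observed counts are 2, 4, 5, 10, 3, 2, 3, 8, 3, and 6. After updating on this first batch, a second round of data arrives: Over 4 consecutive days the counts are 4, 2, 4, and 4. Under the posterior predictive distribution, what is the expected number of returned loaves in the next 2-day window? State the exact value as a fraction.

68/13

Total count: 2 + 4 + 5 + 10 + 3 + 2 + 3 + 8 + 3 + 6 = 46.
Total exposure: 10 days.
After the first batch: Gamma(8 + 46, 12 + 10) = Gamma(54, 22).
Total count: 4 + 2 + 4 + 4 = 14.
Total exposure: 4 days.
After the second batch: Gamma(54 + 14, 22 + 4) = Gamma(68, 26).
Predictive mean over a 2-day window = T·E[λ|data] = 2·68/26 = 68/13.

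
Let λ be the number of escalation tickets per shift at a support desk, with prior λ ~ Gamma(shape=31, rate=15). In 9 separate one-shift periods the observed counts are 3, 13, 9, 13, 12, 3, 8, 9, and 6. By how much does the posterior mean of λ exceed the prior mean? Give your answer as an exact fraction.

Total count: 3 + 13 + 9 + 13 + 12 + 3 + 8 + 9 + 6 = 76.
Total exposure: 9 shifts.
By Gamma–Poisson conjugacy, the posterior is Gamma(α + Σx, β + Σt) = Gamma(31 + 76, 15 + 9) = Gamma(107, 24).
Posterior mean = 107/24 = 107/24; prior mean = 31/15 = 31/15. Difference = 107/24 − 31/15 = 287/120.

287/120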